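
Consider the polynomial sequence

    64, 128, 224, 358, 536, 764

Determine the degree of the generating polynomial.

Δ: 64, 96, 134, 178, 228
Δ²: 32, 38, 44, 50
Δ³: 6, 6, 6
The third differences are constant, so the polynomial has degree 3.

3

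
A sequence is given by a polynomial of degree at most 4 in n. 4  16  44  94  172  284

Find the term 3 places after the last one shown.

884

D1: 12  28  50  78  112
D2: 16  22  28  34
D3: 6  6  6
Constant third difference = 6, so extend:
34 + 6 = 40;  112 + 40 = 152;  284 + 152 = 436
40 + 6 = 46;  152 + 46 = 198;  436 + 198 = 634
46 + 6 = 52;  198 + 52 = 250;  634 + 250 = 884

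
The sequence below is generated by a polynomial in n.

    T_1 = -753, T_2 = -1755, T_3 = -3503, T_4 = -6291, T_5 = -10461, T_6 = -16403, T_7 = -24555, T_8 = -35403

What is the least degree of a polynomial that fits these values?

4

-1002, -1748, -2788, -4170, -5942, -8152, -10848
-746, -1040, -1382, -1772, -2210, -2696
-294, -342, -390, -438, -486
-48, -48, -48, -48
The fourth differences are constant, so the polynomial has degree 4.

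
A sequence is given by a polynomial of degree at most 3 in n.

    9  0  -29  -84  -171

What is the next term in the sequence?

Δ: -9, -29, -55, -87
Δ²: -20, -26, -32
Δ³: -6, -6
Constant third difference = -6, so extend:
-32 − 6 = -38;  -87 − 38 = -125;  -171 − 125 = -296

-296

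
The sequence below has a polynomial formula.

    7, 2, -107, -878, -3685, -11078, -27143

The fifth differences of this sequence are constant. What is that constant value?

Δ: -5, -109, -771, -2807, -7393, -16065
Δ²: -104, -662, -2036, -4586, -8672
Δ³: -558, -1374, -2550, -4086
Δ⁴: -816, -1176, -1536
Δ⁵: -360, -360

-360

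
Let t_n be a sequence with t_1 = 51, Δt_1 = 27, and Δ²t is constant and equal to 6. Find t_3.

Build the table forward from the leading diagonal:
Δ²: 6, 6, 6
Δ: 27, 33, 39
t: 51, 78, 111

111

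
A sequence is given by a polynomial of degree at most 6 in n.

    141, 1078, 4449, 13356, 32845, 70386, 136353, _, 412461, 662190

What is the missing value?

Using the first 7 terms:
D1: 937, 3371, 8907, 19489, 37541, 65967
D2: 2434, 5536, 10582, 18052, 28426
D3: 3102, 5046, 7470, 10374
D4: 1944, 2424, 2904
D5: 480, 480
Constant fifth difference = 480.
Extend forward: 2904 + 480 = 3384;  10374 + 3384 = 13758;  28426 + 13758 = 42184;  65967 + 42184 = 108151;  136353 + 108151 = 244504

244504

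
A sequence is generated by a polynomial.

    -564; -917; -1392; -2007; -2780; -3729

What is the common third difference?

-18

Δ: -353, -475, -615, -773, -949
Δ²: -122, -140, -158, -176
Δ³: -18, -18, -18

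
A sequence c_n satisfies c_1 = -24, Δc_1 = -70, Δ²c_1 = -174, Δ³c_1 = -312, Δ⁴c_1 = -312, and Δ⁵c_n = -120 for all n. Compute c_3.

-338

Build the table forward from the leading diagonal:
D5: -120  -120  -120
D4: -312  -432  -552
D3: -312  -624  -1056
D2: -174  -486  -1110
D1: -70  -244  -730
c: -24  -94  -338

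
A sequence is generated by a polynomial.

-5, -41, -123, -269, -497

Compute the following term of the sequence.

-825

D1: -36  -82  -146  -228
D2: -46  -64  -82
D3: -18  -18
The third differences are constant (-18).
-82 − 18 = -100;  -228 − 100 = -328;  -497 − 328 = -825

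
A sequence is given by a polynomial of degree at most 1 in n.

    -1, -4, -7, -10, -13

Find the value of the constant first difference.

D1: -3, -3, -3, -3

-3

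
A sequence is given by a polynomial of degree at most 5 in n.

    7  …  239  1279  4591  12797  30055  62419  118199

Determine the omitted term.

25

Using the last 7 terms:
First differences: 1040  3312  8206  17258  32364  55780
Second differences: 2272  4894  9052  15106  23416
Third differences: 2622  4158  6054  8310
Fourth differences: 1536  1896  2256
Fifth differences: 360  360
Constant fifth difference = 360.
Extend backward: 1536 − 360 = 1176;  2622 − 1176 = 1446;  2272 − 1446 = 826;  1040 − 826 = 214;  239 − 214 = 25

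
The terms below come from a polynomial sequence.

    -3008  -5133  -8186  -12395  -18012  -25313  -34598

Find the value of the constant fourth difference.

D1: -2125, -3053, -4209, -5617, -7301, -9285
D2: -928, -1156, -1408, -1684, -1984
D3: -228, -252, -276, -300
D4: -24, -24, -24

-24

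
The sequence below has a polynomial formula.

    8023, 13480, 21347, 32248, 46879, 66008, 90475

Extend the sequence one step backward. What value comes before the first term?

4424

D1: 5457  7867  10901  14631  19129  24467
D2: 2410  3034  3730  4498  5338
D3: 624  696  768  840
D4: 72  72  72
The fourth differences are constant at 72.
Work back: 624 − 72 = 552;  2410 − 552 = 1858;  5457 − 1858 = 3599;  8023 − 3599 = 4424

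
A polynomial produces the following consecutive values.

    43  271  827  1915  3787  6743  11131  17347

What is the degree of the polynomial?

4

D1: 228, 556, 1088, 1872, 2956, 4388, 6216
D2: 328, 532, 784, 1084, 1432, 1828
D3: 204, 252, 300, 348, 396
D4: 48, 48, 48, 48
The fourth differences are constant, so the polynomial has degree 4.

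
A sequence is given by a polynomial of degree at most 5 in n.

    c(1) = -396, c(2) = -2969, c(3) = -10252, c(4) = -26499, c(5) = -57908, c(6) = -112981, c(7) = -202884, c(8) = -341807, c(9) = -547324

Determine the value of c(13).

-2525412

Δ: -2573 , -7283 , -16247 , -31409 , -55073 , -89903 , -138923 , -205517
Δ²: -4710 , -8964 , -15162 , -23664 , -34830 , -49020 , -66594
Δ³: -4254 , -6198 , -8502 , -11166 , -14190 , -17574
Δ⁴: -1944 , -2304 , -2664 , -3024 , -3384
Δ⁵: -360 , -360 , -360 , -360
Constant fifth difference = -360, so extend:
-3384 − 360 = -3744;  -17574 − 3744 = -21318;  -66594 − 21318 = -87912;  -205517 − 87912 = -293429;  -547324 − 293429 = -840753
-3744 − 360 = -4104;  -21318 − 4104 = -25422;  -87912 − 25422 = -113334;  -293429 − 113334 = -406763;  -840753 − 406763 = -1247516
-4104 − 360 = -4464;  -25422 − 4464 = -29886;  -113334 − 29886 = -143220;  -406763 − 143220 = -549983;  -1247516 − 549983 = -1797499
-4464 − 360 = -4824;  -29886 − 4824 = -34710;  -143220 − 34710 = -177930;  -549983 − 177930 = -727913;  -1797499 − 727913 = -2525412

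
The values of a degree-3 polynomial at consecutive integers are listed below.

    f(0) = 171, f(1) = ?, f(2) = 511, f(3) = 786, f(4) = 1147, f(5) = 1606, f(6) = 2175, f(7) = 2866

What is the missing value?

Using the last 6 terms:
D1: 275  361  459  569  691
D2: 86  98  110  122
D3: 12  12  12
Constant third difference = 12.
Extend backward: 86 − 12 = 74;  275 − 74 = 201;  511 − 201 = 310

310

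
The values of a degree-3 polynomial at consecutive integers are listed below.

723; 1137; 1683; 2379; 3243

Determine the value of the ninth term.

8739

First differences: 414, 546, 696, 864
Second differences: 132, 150, 168
Third differences: 18, 18
The third differences are constant (18).
168 + 18 = 186;  864 + 186 = 1050;  3243 + 1050 = 4293
186 + 18 = 204;  1050 + 204 = 1254;  4293 + 1254 = 5547
204 + 18 = 222;  1254 + 222 = 1476;  5547 + 1476 = 7023
222 + 18 = 240;  1476 + 240 = 1716;  7023 + 1716 = 8739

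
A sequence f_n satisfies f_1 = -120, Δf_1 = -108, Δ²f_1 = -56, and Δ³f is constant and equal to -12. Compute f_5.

Build the table forward from the leading diagonal:
Δ³: -12  -12  -12  -12  -12
Δ²: -56  -68  -80  -92  -104
Δ: -108  -164  -232  -312  -404
f: -120  -228  -392  -624  -936

-936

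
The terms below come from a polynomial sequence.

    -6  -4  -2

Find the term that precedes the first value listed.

2  2
The first differences are constant at 2.
Work back: -6 − 2 = -8

-8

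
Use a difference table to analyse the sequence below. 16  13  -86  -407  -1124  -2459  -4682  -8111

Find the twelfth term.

-41927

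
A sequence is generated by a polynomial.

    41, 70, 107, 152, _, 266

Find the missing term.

Using the first 4 terms:
D1: 29, 37, 45
D2: 8, 8
Constant second difference = 8.
Extend forward: 45 + 8 = 53;  152 + 53 = 205

205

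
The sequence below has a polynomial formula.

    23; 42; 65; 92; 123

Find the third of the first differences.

27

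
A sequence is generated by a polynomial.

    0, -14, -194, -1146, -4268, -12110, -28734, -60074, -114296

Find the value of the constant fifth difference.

-360

Δ: -14, -180, -952, -3122, -7842, -16624, -31340, -54222
Δ²: -166, -772, -2170, -4720, -8782, -14716, -22882
Δ³: -606, -1398, -2550, -4062, -5934, -8166
Δ⁴: -792, -1152, -1512, -1872, -2232
Δ⁵: -360, -360, -360, -360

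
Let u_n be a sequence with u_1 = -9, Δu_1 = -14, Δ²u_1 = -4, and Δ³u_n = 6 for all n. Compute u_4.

Build the table forward from the leading diagonal:
Third differences: 6, 6, 6, 6
Second differences: -4, 2, 8, 14
First differences: -14, -18, -16, -8
u: -9, -23, -41, -57

-57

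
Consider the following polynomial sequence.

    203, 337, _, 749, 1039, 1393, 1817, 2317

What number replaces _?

517

Using the last 5 terms:
Δ: 290  354  424  500
Δ²: 64  70  76
Δ³: 6  6
Constant third difference = 6.
Extend backward: 64 − 6 = 58;  290 − 58 = 232;  749 − 232 = 517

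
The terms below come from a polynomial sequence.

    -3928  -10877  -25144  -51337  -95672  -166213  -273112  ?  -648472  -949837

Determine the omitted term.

-428849

Using the first 7 terms:
Δ: -6949  -14267  -26193  -44335  -70541  -106899
Δ²: -7318  -11926  -18142  -26206  -36358
Δ³: -4608  -6216  -8064  -10152
Δ⁴: -1608  -1848  -2088
Δ⁵: -240  -240
Constant fifth difference = -240.
Extend forward: -2088 − 240 = -2328;  -10152 − 2328 = -12480;  -36358 − 12480 = -48838;  -106899 − 48838 = -155737;  -273112 − 155737 = -428849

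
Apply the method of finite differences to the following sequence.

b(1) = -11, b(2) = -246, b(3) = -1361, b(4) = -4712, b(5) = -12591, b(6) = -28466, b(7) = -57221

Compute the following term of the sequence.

D1: -235, -1115, -3351, -7879, -15875, -28755
D2: -880, -2236, -4528, -7996, -12880
D3: -1356, -2292, -3468, -4884
D4: -936, -1176, -1416
D5: -240, -240
Fifth differences constant at -240.
-1416 − 240 = -1656;  -4884 − 1656 = -6540;  -12880 − 6540 = -19420;  -28755 − 19420 = -48175;  -57221 − 48175 = -105396

-105396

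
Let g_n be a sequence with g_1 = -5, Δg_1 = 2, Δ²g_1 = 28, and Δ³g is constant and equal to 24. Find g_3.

Build the table forward from the leading diagonal:
Δ³: 24, 24, 24
Δ²: 28, 52, 76
Δ: 2, 30, 82
g: -5, -3, 27

27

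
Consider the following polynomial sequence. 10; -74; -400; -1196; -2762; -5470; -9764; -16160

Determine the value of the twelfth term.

-75604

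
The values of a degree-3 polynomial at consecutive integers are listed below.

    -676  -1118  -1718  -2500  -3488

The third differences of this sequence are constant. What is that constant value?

-24

Δ: -442, -600, -782, -988
Δ²: -158, -182, -206
Δ³: -24, -24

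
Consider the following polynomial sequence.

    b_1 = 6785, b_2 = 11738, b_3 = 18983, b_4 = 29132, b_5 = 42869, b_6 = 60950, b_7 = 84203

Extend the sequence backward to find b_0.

Δ: 4953, 7245, 10149, 13737, 18081, 23253
Δ²: 2292, 2904, 3588, 4344, 5172
Δ³: 612, 684, 756, 828
Δ⁴: 72, 72, 72
The fourth differences are constant at 72.
Work back: 612 − 72 = 540;  2292 − 540 = 1752;  4953 − 1752 = 3201;  6785 − 3201 = 3584

3584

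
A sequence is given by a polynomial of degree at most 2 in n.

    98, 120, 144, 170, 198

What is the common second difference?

Δ: 22, 24, 26, 28
Δ²: 2, 2, 2

2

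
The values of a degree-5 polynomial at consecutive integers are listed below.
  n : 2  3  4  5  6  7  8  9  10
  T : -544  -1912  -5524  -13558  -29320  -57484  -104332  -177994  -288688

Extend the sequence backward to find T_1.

D1: -1368  -3612  -8034  -15762  -28164  -46848  -73662  -110694
D2: -2244  -4422  -7728  -12402  -18684  -26814  -37032
D3: -2178  -3306  -4674  -6282  -8130  -10218
D4: -1128  -1368  -1608  -1848  -2088
D5: -240  -240  -240  -240
The fifth differences are constant at -240.
Work back: -1128 + 240 = -888;  -2178 + 888 = -1290;  -2244 + 1290 = -954;  -1368 + 954 = -414;  -544 + 414 = -130

-130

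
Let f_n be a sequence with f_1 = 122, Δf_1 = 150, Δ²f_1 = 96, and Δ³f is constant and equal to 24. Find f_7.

2942

Build the table forward from the leading diagonal:
Third differences: 24, 24, 24, 24, 24, 24, 24
Second differences: 96, 120, 144, 168, 192, 216, 240
First differences: 150, 246, 366, 510, 678, 870, 1086
f: 122, 272, 518, 884, 1394, 2072, 2942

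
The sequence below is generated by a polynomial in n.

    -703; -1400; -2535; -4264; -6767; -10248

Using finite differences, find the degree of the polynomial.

4

-697, -1135, -1729, -2503, -3481
-438, -594, -774, -978
-156, -180, -204
-24, -24
The fourth differences are constant, so the polynomial has degree 4.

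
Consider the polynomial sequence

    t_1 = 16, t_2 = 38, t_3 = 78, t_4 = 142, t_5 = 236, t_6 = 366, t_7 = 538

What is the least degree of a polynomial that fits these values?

3

Δ: 22, 40, 64, 94, 130, 172
Δ²: 18, 24, 30, 36, 42
Δ³: 6, 6, 6, 6
The third differences are constant, so the polynomial has degree 3.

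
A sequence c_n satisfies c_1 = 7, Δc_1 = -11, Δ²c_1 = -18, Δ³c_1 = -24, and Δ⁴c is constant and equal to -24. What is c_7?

-1169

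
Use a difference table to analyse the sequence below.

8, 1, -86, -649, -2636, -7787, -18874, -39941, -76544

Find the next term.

Δ: -7, -87, -563, -1987, -5151, -11087, -21067, -36603
Δ²: -80, -476, -1424, -3164, -5936, -9980, -15536
Δ³: -396, -948, -1740, -2772, -4044, -5556
Δ⁴: -552, -792, -1032, -1272, -1512
Δ⁵: -240, -240, -240, -240
Fifth differences constant at -240.
-1512 − 240 = -1752;  -5556 − 1752 = -7308;  -15536 − 7308 = -22844;  -36603 − 22844 = -59447;  -76544 − 59447 = -135991

-135991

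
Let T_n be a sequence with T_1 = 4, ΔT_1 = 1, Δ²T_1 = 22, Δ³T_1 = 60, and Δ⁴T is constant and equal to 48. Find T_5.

Build the table forward from the leading diagonal:
Fourth differences: 48, 48, 48, 48, 48
Third differences: 60, 108, 156, 204, 252
Second differences: 22, 82, 190, 346, 550
First differences: 1, 23, 105, 295, 641
T: 4, 5, 28, 133, 428

428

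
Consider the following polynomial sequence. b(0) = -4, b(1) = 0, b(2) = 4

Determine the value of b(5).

16

D1: 4 , 4
First differences constant at 4.
4 + 4 = 8
8 + 4 = 12
12 + 4 = 16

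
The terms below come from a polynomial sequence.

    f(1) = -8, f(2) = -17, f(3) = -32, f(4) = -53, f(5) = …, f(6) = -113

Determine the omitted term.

-80

Using the first 4 terms:
D1: -9, -15, -21
D2: -6, -6
Constant second difference = -6.
Extend forward: -21 − 6 = -27;  -53 − 27 = -80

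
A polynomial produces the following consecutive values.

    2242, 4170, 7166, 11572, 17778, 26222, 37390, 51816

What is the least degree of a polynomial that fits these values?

4

First differences: 1928, 2996, 4406, 6206, 8444, 11168, 14426
Second differences: 1068, 1410, 1800, 2238, 2724, 3258
Third differences: 342, 390, 438, 486, 534
Fourth differences: 48, 48, 48, 48
The fourth differences are constant, so the polynomial has degree 4.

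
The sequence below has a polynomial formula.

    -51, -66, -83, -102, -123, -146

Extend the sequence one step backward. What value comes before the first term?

-38

-15, -17, -19, -21, -23
-2, -2, -2, -2
The second differences are constant at -2.
Work back: -15 + 2 = -13;  -51 + 13 = -38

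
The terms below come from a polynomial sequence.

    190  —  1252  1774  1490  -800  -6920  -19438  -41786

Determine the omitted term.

Using the last 7 terms:
First differences: 522  -284  -2290  -6120  -12518  -22348
Second differences: -806  -2006  -3830  -6398  -9830
Third differences: -1200  -1824  -2568  -3432
Fourth differences: -624  -744  -864
Fifth differences: -120  -120
Constant fifth difference = -120.
Extend backward: -624 + 120 = -504;  -1200 + 504 = -696;  -806 + 696 = -110;  522 + 110 = 632;  1252 − 632 = 620

620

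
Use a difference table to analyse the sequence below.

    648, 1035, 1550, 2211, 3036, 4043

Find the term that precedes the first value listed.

371

D1: 387  515  661  825  1007
D2: 128  146  164  182
D3: 18  18  18
The third differences are constant at 18.
Work back: 128 − 18 = 110;  387 − 110 = 277;  648 − 277 = 371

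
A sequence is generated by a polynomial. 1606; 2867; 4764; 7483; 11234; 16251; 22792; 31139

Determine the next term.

41598

First differences: 1261, 1897, 2719, 3751, 5017, 6541, 8347
Second differences: 636, 822, 1032, 1266, 1524, 1806
Third differences: 186, 210, 234, 258, 282
Fourth differences: 24, 24, 24, 24
The fourth differences are constant (24).
282 + 24 = 306;  1806 + 306 = 2112;  8347 + 2112 = 10459;  31139 + 10459 = 41598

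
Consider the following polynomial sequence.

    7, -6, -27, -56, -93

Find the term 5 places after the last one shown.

First differences: -13, -21, -29, -37
Second differences: -8, -8, -8
The second differences are constant (-8).
-37 − 8 = -45;  -93 − 45 = -138
-45 − 8 = -53;  -138 − 53 = -191
-53 − 8 = -61;  -191 − 61 = -252
-61 − 8 = -69;  -252 − 69 = -321
-69 − 8 = -77;  -321 − 77 = -398

-398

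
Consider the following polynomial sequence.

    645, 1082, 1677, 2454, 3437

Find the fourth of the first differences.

983

First differences: 437, 595, 777, 983
Second differences: 158, 182, 206
Third differences: 24, 24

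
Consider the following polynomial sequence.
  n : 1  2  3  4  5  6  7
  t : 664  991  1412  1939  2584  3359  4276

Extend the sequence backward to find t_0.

327  421  527  645  775  917
94  106  118  130  142
12  12  12  12
The third differences are constant at 12.
Work back: 94 − 12 = 82;  327 − 82 = 245;  664 − 245 = 419

419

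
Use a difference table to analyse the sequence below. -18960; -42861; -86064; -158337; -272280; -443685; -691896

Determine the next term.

-1040169

D1: -23901, -43203, -72273, -113943, -171405, -248211
D2: -19302, -29070, -41670, -57462, -76806
D3: -9768, -12600, -15792, -19344
D4: -2832, -3192, -3552
D5: -360, -360
Fifth differences constant at -360.
-3552 − 360 = -3912;  -19344 − 3912 = -23256;  -76806 − 23256 = -100062;  -248211 − 100062 = -348273;  -691896 − 348273 = -1040169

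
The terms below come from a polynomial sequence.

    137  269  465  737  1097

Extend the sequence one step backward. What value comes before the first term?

57

First differences: 132  196  272  360
Second differences: 64  76  88
Third differences: 12  12
The third differences are constant at 12.
Work back: 64 − 12 = 52;  132 − 52 = 80;  137 − 80 = 57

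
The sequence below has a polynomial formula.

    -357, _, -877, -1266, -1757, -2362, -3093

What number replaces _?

Using the last 5 terms:
D1: -389  -491  -605  -731
D2: -102  -114  -126
D3: -12  -12
Constant third difference = -12.
Extend backward: -102 + 12 = -90;  -389 + 90 = -299;  -877 + 299 = -578

-578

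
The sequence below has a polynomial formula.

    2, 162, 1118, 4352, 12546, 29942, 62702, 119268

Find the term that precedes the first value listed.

-4

160  956  3234  8194  17396  32760  56566
796  2278  4960  9202  15364  23806
1482  2682  4242  6162  8442
1200  1560  1920  2280
360  360  360
The fifth differences are constant at 360.
Work back: 1200 − 360 = 840;  1482 − 840 = 642;  796 − 642 = 154;  160 − 154 = 6;  2 − 6 = -4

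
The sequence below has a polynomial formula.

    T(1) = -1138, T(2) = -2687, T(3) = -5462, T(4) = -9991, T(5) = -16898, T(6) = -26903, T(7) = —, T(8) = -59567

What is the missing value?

-40822

Using the first 6 terms:
D1: -1549, -2775, -4529, -6907, -10005
D2: -1226, -1754, -2378, -3098
D3: -528, -624, -720
D4: -96, -96
Constant fourth difference = -96.
Extend forward: -720 − 96 = -816;  -3098 − 816 = -3914;  -10005 − 3914 = -13919;  -26903 − 13919 = -40822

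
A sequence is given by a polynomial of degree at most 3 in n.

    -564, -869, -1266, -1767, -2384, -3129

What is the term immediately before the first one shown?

-339

First differences: -305  -397  -501  -617  -745
Second differences: -92  -104  -116  -128
Third differences: -12  -12  -12
The third differences are constant at -12.
Work back: -92 + 12 = -80;  -305 + 80 = -225;  -564 + 225 = -339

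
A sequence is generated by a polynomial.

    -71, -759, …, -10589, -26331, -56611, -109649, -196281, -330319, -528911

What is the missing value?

-3421

Using the last 7 terms:
First differences: -15742, -30280, -53038, -86632, -134038, -198592
Second differences: -14538, -22758, -33594, -47406, -64554
Third differences: -8220, -10836, -13812, -17148
Fourth differences: -2616, -2976, -3336
Fifth differences: -360, -360
Constant fifth difference = -360.
Extend backward: -2616 + 360 = -2256;  -8220 + 2256 = -5964;  -14538 + 5964 = -8574;  -15742 + 8574 = -7168;  -10589 + 7168 = -3421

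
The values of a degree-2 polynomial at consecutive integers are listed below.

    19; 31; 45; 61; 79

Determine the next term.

99

First differences: 12, 14, 16, 18
Second differences: 2, 2, 2
The second differences are constant (2).
18 + 2 = 20;  79 + 20 = 99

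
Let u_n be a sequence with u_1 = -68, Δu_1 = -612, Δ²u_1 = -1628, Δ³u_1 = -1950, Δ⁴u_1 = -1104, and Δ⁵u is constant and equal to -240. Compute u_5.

Build the table forward from the leading diagonal:
D5: -240  -240  -240  -240  -240
D4: -1104  -1344  -1584  -1824  -2064
D3: -1950  -3054  -4398  -5982  -7806
D2: -1628  -3578  -6632  -11030  -17012
D1: -612  -2240  -5818  -12450  -23480
u: -68  -680  -2920  -8738  -21188

-21188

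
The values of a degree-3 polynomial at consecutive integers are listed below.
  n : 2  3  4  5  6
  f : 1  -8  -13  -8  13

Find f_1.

8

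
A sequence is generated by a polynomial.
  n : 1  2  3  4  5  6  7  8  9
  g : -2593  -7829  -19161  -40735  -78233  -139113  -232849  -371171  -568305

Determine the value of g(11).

D1: -5236 , -11332 , -21574 , -37498 , -60880 , -93736 , -138322 , -197134
D2: -6096 , -10242 , -15924 , -23382 , -32856 , -44586 , -58812
D3: -4146 , -5682 , -7458 , -9474 , -11730 , -14226
D4: -1536 , -1776 , -2016 , -2256 , -2496
D5: -240 , -240 , -240 , -240
Fifth differences constant at -240.
-2496 − 240 = -2736;  -14226 − 2736 = -16962;  -58812 − 16962 = -75774;  -197134 − 75774 = -272908;  -568305 − 272908 = -841213
-2736 − 240 = -2976;  -16962 − 2976 = -19938;  -75774 − 19938 = -95712;  -272908 − 95712 = -368620;  -841213 − 368620 = -1209833

-1209833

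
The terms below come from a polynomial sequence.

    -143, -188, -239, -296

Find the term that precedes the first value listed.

Δ: -45, -51, -57
Δ²: -6, -6
The second differences are constant at -6.
Work back: -45 + 6 = -39;  -143 + 39 = -104

-104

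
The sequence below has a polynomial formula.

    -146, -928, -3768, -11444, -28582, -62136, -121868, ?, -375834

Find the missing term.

-220828

Using the first 7 terms:
-782, -2840, -7676, -17138, -33554, -59732
-2058, -4836, -9462, -16416, -26178
-2778, -4626, -6954, -9762
-1848, -2328, -2808
-480, -480
Constant fifth difference = -480.
Extend forward: -2808 − 480 = -3288;  -9762 − 3288 = -13050;  -26178 − 13050 = -39228;  -59732 − 39228 = -98960;  -121868 − 98960 = -220828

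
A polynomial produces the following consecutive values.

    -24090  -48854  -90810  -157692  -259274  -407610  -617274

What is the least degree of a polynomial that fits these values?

5

D1: -24764, -41956, -66882, -101582, -148336, -209664
D2: -17192, -24926, -34700, -46754, -61328
D3: -7734, -9774, -12054, -14574
D4: -2040, -2280, -2520
D5: -240, -240
The fifth differences are constant, so the polynomial has degree 5.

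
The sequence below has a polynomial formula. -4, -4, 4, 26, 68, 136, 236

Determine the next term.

Δ: 0, 8, 22, 42, 68, 100
Δ²: 8, 14, 20, 26, 32
Δ³: 6, 6, 6, 6
Constant third difference = 6, so extend:
32 + 6 = 38;  100 + 38 = 138;  236 + 138 = 374

374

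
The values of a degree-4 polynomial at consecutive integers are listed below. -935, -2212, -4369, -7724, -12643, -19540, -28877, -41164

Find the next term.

-1277, -2157, -3355, -4919, -6897, -9337, -12287
-880, -1198, -1564, -1978, -2440, -2950
-318, -366, -414, -462, -510
-48, -48, -48, -48
The fourth differences are constant (-48).
-510 − 48 = -558;  -2950 − 558 = -3508;  -12287 − 3508 = -15795;  -41164 − 15795 = -56959

-56959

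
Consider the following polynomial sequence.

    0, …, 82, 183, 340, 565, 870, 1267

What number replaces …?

Using the last 6 terms:
Δ: 101, 157, 225, 305, 397
Δ²: 56, 68, 80, 92
Δ³: 12, 12, 12
Constant third difference = 12.
Extend backward: 56 − 12 = 44;  101 − 44 = 57;  82 − 57 = 25

25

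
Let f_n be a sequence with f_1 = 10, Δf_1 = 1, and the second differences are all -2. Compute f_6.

-5

Build the table forward from the leading diagonal:
Δ²: -2  -2  -2  -2  -2  -2
Δ: 1  -1  -3  -5  -7  -9
f: 10  11  10  7  2  -5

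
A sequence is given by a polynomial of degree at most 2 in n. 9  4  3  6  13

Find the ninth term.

Δ: -5  -1  3  7
Δ²: 4  4  4
The second differences are constant (4).
7 + 4 = 11;  13 + 11 = 24
11 + 4 = 15;  24 + 15 = 39
15 + 4 = 19;  39 + 19 = 58
19 + 4 = 23;  58 + 23 = 81

81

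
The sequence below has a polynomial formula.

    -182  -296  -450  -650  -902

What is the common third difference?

Δ: -114, -154, -200, -252
Δ²: -40, -46, -52
Δ³: -6, -6

-6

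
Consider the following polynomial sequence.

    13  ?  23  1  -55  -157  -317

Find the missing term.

23

Using the last 5 terms:
Δ: -22, -56, -102, -160
Δ²: -34, -46, -58
Δ³: -12, -12
Constant third difference = -12.
Extend backward: -34 + 12 = -22;  -22 + 22 = 0;  23 + 0 = 23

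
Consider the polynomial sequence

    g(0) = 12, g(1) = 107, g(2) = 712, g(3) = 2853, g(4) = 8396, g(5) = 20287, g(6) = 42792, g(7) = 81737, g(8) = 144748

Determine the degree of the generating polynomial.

Δ: 95, 605, 2141, 5543, 11891, 22505, 38945, 63011
Δ²: 510, 1536, 3402, 6348, 10614, 16440, 24066
Δ³: 1026, 1866, 2946, 4266, 5826, 7626
Δ⁴: 840, 1080, 1320, 1560, 1800
Δ⁵: 240, 240, 240, 240
The fifth differences are constant, so the polynomial has degree 5.

5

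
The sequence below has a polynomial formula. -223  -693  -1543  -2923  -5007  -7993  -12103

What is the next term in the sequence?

Δ: -470, -850, -1380, -2084, -2986, -4110
Δ²: -380, -530, -704, -902, -1124
Δ³: -150, -174, -198, -222
Δ⁴: -24, -24, -24
Fourth differences constant at -24.
-222 − 24 = -246;  -1124 − 246 = -1370;  -4110 − 1370 = -5480;  -12103 − 5480 = -17583

-17583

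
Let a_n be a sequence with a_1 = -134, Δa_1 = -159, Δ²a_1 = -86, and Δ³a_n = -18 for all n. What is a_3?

-538

Build the table forward from the leading diagonal:
D3: -18, -18, -18
D2: -86, -104, -122
D1: -159, -245, -349
a: -134, -293, -538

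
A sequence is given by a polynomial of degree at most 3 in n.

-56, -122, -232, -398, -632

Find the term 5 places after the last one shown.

-3242

-66, -110, -166, -234
-44, -56, -68
-12, -12
Third differences constant at -12.
-68 − 12 = -80;  -234 − 80 = -314;  -632 − 314 = -946
-80 − 12 = -92;  -314 − 92 = -406;  -946 − 406 = -1352
-92 − 12 = -104;  -406 − 104 = -510;  -1352 − 510 = -1862
-104 − 12 = -116;  -510 − 116 = -626;  -1862 − 626 = -2488
-116 − 12 = -128;  -626 − 128 = -754;  -2488 − 754 = -3242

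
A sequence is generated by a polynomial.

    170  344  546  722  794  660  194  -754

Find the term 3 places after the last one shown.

-8350

D1: 174  202  176  72  -134  -466  -948
D2: 28  -26  -104  -206  -332  -482
D3: -54  -78  -102  -126  -150
D4: -24  -24  -24  -24
Fourth differences constant at -24.
-150 − 24 = -174;  -482 − 174 = -656;  -948 − 656 = -1604;  -754 − 1604 = -2358
-174 − 24 = -198;  -656 − 198 = -854;  -1604 − 854 = -2458;  -2358 − 2458 = -4816
-198 − 24 = -222;  -854 − 222 = -1076;  -2458 − 1076 = -3534;  -4816 − 3534 = -8350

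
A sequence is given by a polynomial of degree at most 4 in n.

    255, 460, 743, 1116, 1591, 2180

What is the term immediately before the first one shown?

116

Δ: 205, 283, 373, 475, 589
Δ²: 78, 90, 102, 114
Δ³: 12, 12, 12
The third differences are constant at 12.
Work back: 78 − 12 = 66;  205 − 66 = 139;  255 − 139 = 116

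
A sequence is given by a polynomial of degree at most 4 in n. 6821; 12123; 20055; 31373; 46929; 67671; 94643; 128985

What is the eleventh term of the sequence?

5302, 7932, 11318, 15556, 20742, 26972, 34342
2630, 3386, 4238, 5186, 6230, 7370
756, 852, 948, 1044, 1140
96, 96, 96, 96
Fourth differences constant at 96.
1140 + 96 = 1236;  7370 + 1236 = 8606;  34342 + 8606 = 42948;  128985 + 42948 = 171933
1236 + 96 = 1332;  8606 + 1332 = 9938;  42948 + 9938 = 52886;  171933 + 52886 = 224819
1332 + 96 = 1428;  9938 + 1428 = 11366;  52886 + 11366 = 64252;  224819 + 64252 = 289071

289071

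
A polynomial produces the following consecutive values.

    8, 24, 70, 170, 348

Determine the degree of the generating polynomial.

3

16, 46, 100, 178
30, 54, 78
24, 24
The third differences are constant, so the polynomial has degree 3.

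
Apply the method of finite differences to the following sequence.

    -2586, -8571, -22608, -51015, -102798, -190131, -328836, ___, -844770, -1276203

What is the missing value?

Using the first 7 terms:
D1: -5985, -14037, -28407, -51783, -87333, -138705
D2: -8052, -14370, -23376, -35550, -51372
D3: -6318, -9006, -12174, -15822
D4: -2688, -3168, -3648
D5: -480, -480
Constant fifth difference = -480.
Extend forward: -3648 − 480 = -4128;  -15822 − 4128 = -19950;  -51372 − 19950 = -71322;  -138705 − 71322 = -210027;  -328836 − 210027 = -538863

-538863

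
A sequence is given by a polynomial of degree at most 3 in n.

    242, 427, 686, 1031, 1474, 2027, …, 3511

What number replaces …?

2702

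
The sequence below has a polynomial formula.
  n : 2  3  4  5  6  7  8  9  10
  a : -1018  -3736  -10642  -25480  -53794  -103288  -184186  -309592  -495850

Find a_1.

-184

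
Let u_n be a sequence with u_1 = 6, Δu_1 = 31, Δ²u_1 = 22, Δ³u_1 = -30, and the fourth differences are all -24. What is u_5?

Build the table forward from the leading diagonal:
D4: -24, -24, -24, -24, -24
D3: -30, -54, -78, -102, -126
D2: 22, -8, -62, -140, -242
D1: 31, 53, 45, -17, -157
u: 6, 37, 90, 135, 118

118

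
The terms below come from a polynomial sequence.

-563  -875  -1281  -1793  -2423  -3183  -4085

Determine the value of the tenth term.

First differences: -312  -406  -512  -630  -760  -902
Second differences: -94  -106  -118  -130  -142
Third differences: -12  -12  -12  -12
Constant third difference = -12, so extend:
-142 − 12 = -154;  -902 − 154 = -1056;  -4085 − 1056 = -5141
-154 − 12 = -166;  -1056 − 166 = -1222;  -5141 − 1222 = -6363
-166 − 12 = -178;  -1222 − 178 = -1400;  -6363 − 1400 = -7763

-7763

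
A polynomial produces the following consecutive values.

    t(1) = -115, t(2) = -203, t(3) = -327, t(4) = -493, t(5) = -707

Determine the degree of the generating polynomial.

3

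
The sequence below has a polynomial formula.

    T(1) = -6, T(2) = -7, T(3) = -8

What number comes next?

-1  -1
The first differences are constant (-1).
-8 − 1 = -9

-9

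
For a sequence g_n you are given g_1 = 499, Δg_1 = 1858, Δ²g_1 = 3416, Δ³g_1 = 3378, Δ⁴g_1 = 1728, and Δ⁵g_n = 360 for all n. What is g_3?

Build the table forward from the leading diagonal:
Δ⁵: 360, 360, 360
Δ⁴: 1728, 2088, 2448
Δ³: 3378, 5106, 7194
Δ²: 3416, 6794, 11900
Δ: 1858, 5274, 12068
g: 499, 2357, 7631

7631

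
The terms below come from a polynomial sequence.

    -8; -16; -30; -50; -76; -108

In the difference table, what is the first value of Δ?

D1: -8, -14, -20, -26, -32
D2: -6, -6, -6, -6

-8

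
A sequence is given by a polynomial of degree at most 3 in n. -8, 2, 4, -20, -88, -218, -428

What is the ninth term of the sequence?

-1160

D1: 10, 2, -24, -68, -130, -210
D2: -8, -26, -44, -62, -80
D3: -18, -18, -18, -18
The third differences are constant (-18).
-80 − 18 = -98;  -210 − 98 = -308;  -428 − 308 = -736
-98 − 18 = -116;  -308 − 116 = -424;  -736 − 424 = -1160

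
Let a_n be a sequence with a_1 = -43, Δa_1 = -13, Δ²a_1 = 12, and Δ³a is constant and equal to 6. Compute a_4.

Build the table forward from the leading diagonal:
Δ³: 6, 6, 6, 6
Δ²: 12, 18, 24, 30
Δ: -13, -1, 17, 41
a: -43, -56, -57, -40

-40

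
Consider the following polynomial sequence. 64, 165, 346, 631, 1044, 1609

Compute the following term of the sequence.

2350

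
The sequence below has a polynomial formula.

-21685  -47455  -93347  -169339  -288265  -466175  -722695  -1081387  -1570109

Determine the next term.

-2221375

-25770 , -45892 , -75992 , -118926 , -177910 , -256520 , -358692 , -488722
-20122 , -30100 , -42934 , -58984 , -78610 , -102172 , -130030
-9978 , -12834 , -16050 , -19626 , -23562 , -27858
-2856 , -3216 , -3576 , -3936 , -4296
-360 , -360 , -360 , -360
The fifth differences are constant (-360).
-4296 − 360 = -4656;  -27858 − 4656 = -32514;  -130030 − 32514 = -162544;  -488722 − 162544 = -651266;  -1570109 − 651266 = -2221375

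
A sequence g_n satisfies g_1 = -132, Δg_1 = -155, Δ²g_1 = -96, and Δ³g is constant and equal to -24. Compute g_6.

Build the table forward from the leading diagonal:
D3: -24, -24, -24, -24, -24, -24
D2: -96, -120, -144, -168, -192, -216
D1: -155, -251, -371, -515, -683, -875
g: -132, -287, -538, -909, -1424, -2107

-2107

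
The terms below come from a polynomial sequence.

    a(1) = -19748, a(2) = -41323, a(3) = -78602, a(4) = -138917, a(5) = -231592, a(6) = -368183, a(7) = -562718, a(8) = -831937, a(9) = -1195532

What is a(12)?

-3098813

D1: -21575, -37279, -60315, -92675, -136591, -194535, -269219, -363595
D2: -15704, -23036, -32360, -43916, -57944, -74684, -94376
D3: -7332, -9324, -11556, -14028, -16740, -19692
D4: -1992, -2232, -2472, -2712, -2952
D5: -240, -240, -240, -240
Constant fifth difference = -240, so extend:
-2952 − 240 = -3192;  -19692 − 3192 = -22884;  -94376 − 22884 = -117260;  -363595 − 117260 = -480855;  -1195532 − 480855 = -1676387
-3192 − 240 = -3432;  -22884 − 3432 = -26316;  -117260 − 26316 = -143576;  -480855 − 143576 = -624431;  -1676387 − 624431 = -2300818
-3432 − 240 = -3672;  -26316 − 3672 = -29988;  -143576 − 29988 = -173564;  -624431 − 173564 = -797995;  -2300818 − 797995 = -3098813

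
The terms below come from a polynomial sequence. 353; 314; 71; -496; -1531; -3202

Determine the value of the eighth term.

-9244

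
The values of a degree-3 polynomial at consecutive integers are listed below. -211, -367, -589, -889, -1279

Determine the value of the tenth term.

-4999

-156, -222, -300, -390
-66, -78, -90
-12, -12
The third differences are constant (-12).
-90 − 12 = -102;  -390 − 102 = -492;  -1279 − 492 = -1771
-102 − 12 = -114;  -492 − 114 = -606;  -1771 − 606 = -2377
-114 − 12 = -126;  -606 − 126 = -732;  -2377 − 732 = -3109
-126 − 12 = -138;  -732 − 138 = -870;  -3109 − 870 = -3979
-138 − 12 = -150;  -870 − 150 = -1020;  -3979 − 1020 = -4999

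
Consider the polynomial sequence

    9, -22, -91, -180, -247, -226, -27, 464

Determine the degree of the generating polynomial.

Δ: -31, -69, -89, -67, 21, 199, 491
Δ²: -38, -20, 22, 88, 178, 292
Δ³: 18, 42, 66, 90, 114
Δ⁴: 24, 24, 24, 24
The fourth differences are constant, so the polynomial has degree 4.

4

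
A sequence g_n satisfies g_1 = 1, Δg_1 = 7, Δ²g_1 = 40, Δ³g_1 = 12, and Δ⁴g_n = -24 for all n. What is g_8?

Build the table forward from the leading diagonal:
Fourth differences: -24  -24  -24  -24  -24  -24  -24  -24
Third differences: 12  -12  -36  -60  -84  -108  -132  -156
Second differences: 40  52  40  4  -56  -140  -248  -380
First differences: 7  47  99  139  143  87  -53  -301
g: 1  8  55  154  293  436  523  470

470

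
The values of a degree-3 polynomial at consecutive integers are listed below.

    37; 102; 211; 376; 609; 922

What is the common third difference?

D1: 65, 109, 165, 233, 313
D2: 44, 56, 68, 80
D3: 12, 12, 12

12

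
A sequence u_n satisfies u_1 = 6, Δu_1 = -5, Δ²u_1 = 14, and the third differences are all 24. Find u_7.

666

Build the table forward from the leading diagonal:
D3: 24, 24, 24, 24, 24, 24, 24
D2: 14, 38, 62, 86, 110, 134, 158
D1: -5, 9, 47, 109, 195, 305, 439
u: 6, 1, 10, 57, 166, 361, 666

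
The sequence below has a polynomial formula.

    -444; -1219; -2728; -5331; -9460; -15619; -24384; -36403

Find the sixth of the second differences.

Δ: -775, -1509, -2603, -4129, -6159, -8765, -12019
Δ²: -734, -1094, -1526, -2030, -2606, -3254
Δ³: -360, -432, -504, -576, -648
Δ⁴: -72, -72, -72, -72

-3254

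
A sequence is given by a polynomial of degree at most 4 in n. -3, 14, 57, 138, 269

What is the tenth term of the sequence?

2094

D1: 17 , 43 , 81 , 131
D2: 26 , 38 , 50
D3: 12 , 12
Constant third difference = 12, so extend:
50 + 12 = 62;  131 + 62 = 193;  269 + 193 = 462
62 + 12 = 74;  193 + 74 = 267;  462 + 267 = 729
74 + 12 = 86;  267 + 86 = 353;  729 + 353 = 1082
86 + 12 = 98;  353 + 98 = 451;  1082 + 451 = 1533
98 + 12 = 110;  451 + 110 = 561;  1533 + 561 = 2094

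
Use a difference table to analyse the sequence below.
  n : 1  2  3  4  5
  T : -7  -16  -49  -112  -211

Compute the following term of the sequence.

-352

D1: -9 , -33 , -63 , -99
D2: -24 , -30 , -36
D3: -6 , -6
Third differences constant at -6.
-36 − 6 = -42;  -99 − 42 = -141;  -211 − 141 = -352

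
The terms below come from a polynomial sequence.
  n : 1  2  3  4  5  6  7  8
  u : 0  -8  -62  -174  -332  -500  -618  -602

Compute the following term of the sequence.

-344

D1: -8  -54  -112  -158  -168  -118  16
D2: -46  -58  -46  -10  50  134
D3: -12  12  36  60  84
D4: 24  24  24  24
The fourth differences are constant (24).
84 + 24 = 108;  134 + 108 = 242;  16 + 242 = 258;  -602 + 258 = -344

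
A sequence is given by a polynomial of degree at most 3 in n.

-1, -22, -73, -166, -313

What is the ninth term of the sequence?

-21, -51, -93, -147
-30, -42, -54
-12, -12
The third differences are constant (-12).
-54 − 12 = -66;  -147 − 66 = -213;  -313 − 213 = -526
-66 − 12 = -78;  -213 − 78 = -291;  -526 − 291 = -817
-78 − 12 = -90;  -291 − 90 = -381;  -817 − 381 = -1198
-90 − 12 = -102;  -381 − 102 = -483;  -1198 − 483 = -1681

-1681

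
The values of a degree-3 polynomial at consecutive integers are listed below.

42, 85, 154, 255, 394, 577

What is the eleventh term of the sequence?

2362

43, 69, 101, 139, 183
26, 32, 38, 44
6, 6, 6
Third differences constant at 6.
44 + 6 = 50;  183 + 50 = 233;  577 + 233 = 810
50 + 6 = 56;  233 + 56 = 289;  810 + 289 = 1099
56 + 6 = 62;  289 + 62 = 351;  1099 + 351 = 1450
62 + 6 = 68;  351 + 68 = 419;  1450 + 419 = 1869
68 + 6 = 74;  419 + 74 = 493;  1869 + 493 = 2362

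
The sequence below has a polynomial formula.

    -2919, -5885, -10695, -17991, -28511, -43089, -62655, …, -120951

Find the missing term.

-88235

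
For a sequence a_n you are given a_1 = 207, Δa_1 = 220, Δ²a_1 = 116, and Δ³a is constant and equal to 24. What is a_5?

1879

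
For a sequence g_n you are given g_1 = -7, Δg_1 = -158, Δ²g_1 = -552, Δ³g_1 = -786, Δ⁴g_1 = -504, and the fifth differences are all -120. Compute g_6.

-16817

Build the table forward from the leading diagonal:
Δ⁵: -120  -120  -120  -120  -120  -120
Δ⁴: -504  -624  -744  -864  -984  -1104
Δ³: -786  -1290  -1914  -2658  -3522  -4506
Δ²: -552  -1338  -2628  -4542  -7200  -10722
Δ: -158  -710  -2048  -4676  -9218  -16418
g: -7  -165  -875  -2923  -7599  -16817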